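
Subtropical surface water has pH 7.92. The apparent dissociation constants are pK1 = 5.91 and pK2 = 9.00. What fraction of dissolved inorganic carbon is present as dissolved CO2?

α₀ = 1 / (1 + K1/[H⁺] + K1K2/[H⁺]²) = 1 / (1 + 10^+2.01 + 10^+0.93)
   = 1 / (1 + 102.33 + 8.5114) = 1/111.84 = 0.008941

α₀ = 0.00894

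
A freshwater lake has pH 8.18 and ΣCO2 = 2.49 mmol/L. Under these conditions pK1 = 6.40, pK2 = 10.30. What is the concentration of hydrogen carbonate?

α₁ = 1 / (1 + [H⁺]/K1 + K2/[H⁺]) = 1 / (1 + 10^-1.78 + 10^-2.12)
   = 1 / (1 + 0.016596 + 0.0075858) = 1/1.0242 = 0.9764
[HCO3⁻] = α₁ × DIC = 0.9764 × 2.49 = 2.43 mmol/L

[HCO3⁻] = 2.43 mmol/L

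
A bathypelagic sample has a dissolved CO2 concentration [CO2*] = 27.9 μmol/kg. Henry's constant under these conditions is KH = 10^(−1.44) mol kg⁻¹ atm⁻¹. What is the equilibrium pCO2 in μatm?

pCO2 = 768 μatm

KH = 10^(−1.44) = 3.631×10^-2 mol kg⁻¹ atm⁻¹
pCO2 = [CO2*]/KH = 27.9×10^-6 / 3.631×10^-2 = 7.68×10^-4 atm = 768 μatm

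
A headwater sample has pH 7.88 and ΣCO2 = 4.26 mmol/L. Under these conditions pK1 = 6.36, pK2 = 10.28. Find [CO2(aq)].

[CO2*] = 0.124 mmol/L

α₀ = 1 / (1 + K1/[H⁺] + K1K2/[H⁺]²) = 1 / (1 + 10^+1.52 + 10^-0.88)
   = 1 / (1 + 33.113 + 0.13183) = 1/34.245 = 0.02920
[CO2*] = α₀ × DIC = 0.02920 × 4.26 = 0.124 mmol/L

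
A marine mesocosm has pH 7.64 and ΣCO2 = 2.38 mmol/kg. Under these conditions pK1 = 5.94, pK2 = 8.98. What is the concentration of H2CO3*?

[CO2*] = 0.0446 mmol/kg

α₀ = 1 / (1 + K1/[H⁺] + K1K2/[H⁺]²) = 1 / (1 + 10^+1.70 + 10^+0.36)
   = 1 / (1 + 50.119 + 2.2909) = 1/53.410 = 0.01872
[CO2*] = α₀ × DIC = 0.01872 × 2.38 = 0.0446 mmol/kg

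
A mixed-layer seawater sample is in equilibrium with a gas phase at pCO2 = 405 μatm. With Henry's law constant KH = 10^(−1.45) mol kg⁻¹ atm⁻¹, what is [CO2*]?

KH = 10^(−1.45) = 3.548×10^-2 mol kg⁻¹ atm⁻¹
[CO2*] = KH · pCO2 = 3.548×10^-2 × 405×10^-6 atm = 1.44×10^-5 mol/kg

[CO2*] = 14.4 μmol/kg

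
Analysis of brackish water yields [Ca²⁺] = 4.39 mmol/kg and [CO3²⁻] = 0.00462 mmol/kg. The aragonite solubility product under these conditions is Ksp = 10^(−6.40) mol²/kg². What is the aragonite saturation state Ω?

Ksp = 10^(−6.40) = 3.981×10^-7
Ω = [Ca²⁺][CO3²⁻]/Ksp = (4.39×10^-3)(0.00462×10^-3) / 3.981×10^-7 = 0.0509

Ω = 0.0509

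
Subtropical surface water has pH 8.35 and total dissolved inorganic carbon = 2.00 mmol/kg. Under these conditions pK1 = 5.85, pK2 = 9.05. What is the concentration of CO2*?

α₀ = 1 / (1 + K1/[H⁺] + K1K2/[H⁺]²) = 1 / (1 + 10^+2.50 + 10^+1.80)
   = 1 / (1 + 316.23 + 63.096) = 1/380.32 = 0.002629
[CO2*] = α₀ × DIC = 0.002629 × 2.00 = 0.00526 mmol/kg = 5.26 μmol/kg

[CO2*] = 5.26 μmol/kg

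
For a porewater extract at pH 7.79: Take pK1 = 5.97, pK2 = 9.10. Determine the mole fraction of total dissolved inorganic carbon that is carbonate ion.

α₂ = 1 / (1 + [H⁺]/K2 + [H⁺]²/(K1K2)) = 1 / (1 + 10^+1.31 + 10^-0.51)
   = 1 / (1 + 20.417 + 0.30903) = 1/21.726 = 0.04603

α₂ = 0.0460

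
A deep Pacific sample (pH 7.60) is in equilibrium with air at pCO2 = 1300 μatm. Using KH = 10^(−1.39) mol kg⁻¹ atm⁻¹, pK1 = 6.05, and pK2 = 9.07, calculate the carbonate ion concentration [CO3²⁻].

[CO2*] = KH · pCO2 = 10^(−1.39) × 1300×10^-6 = 5.296×10^-5 mol/kg
α₀ = 1/(1 + K1/[H⁺] + K1K2/[H⁺]²) = 1/(1 + 10^+1.55 + 10^+0.08) = 0.02654
DIC = [CO2*]/α₀ = 5.296×10^-5 / 0.02654 = 1.996 mmol/kg
[CO3²⁻] = α₂·DIC; α₂ = 0.03190, so [CO3²⁻] = 0.03190 × 1.996 = 0.0637 mmol/kg

[CO3²⁻] = 0.0637 mmol/kg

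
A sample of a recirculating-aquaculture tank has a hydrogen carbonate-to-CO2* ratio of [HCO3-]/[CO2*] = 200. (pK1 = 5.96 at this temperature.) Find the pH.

pH = 8.26

From K1 = [H⁺][HCO3-]/[CO2*]:  pH = pK1 + log₁₀([HCO3-]/[CO2*])
log₁₀(200) = +2.301
pH = 5.96 + (+2.301) = 8.26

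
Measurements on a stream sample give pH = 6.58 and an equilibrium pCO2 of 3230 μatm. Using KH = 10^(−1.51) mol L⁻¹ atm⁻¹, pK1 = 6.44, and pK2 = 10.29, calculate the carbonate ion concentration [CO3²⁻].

[CO2*] = KH · pCO2 = 10^(−1.51) × 3230×10^-6 = 9.982×10^-5 mol/L
α₀ = 1/(1 + K1/[H⁺] + K1K2/[H⁺]²) = 1/(1 + 10^+0.14 + 10^-3.57) = 0.4201
DIC = [CO2*]/α₀ = 9.982×10^-5 / 0.4201 = 0.2376 mmol/L
[CO3²⁻] = α₂·DIC; α₂ = 0.0001131, so [CO3²⁻] = 0.0001131 × 0.2376 = 2.69×10^-5 mmol/L = 0.0269 μmol/L

[CO3²⁻] = 0.0269 μmol/L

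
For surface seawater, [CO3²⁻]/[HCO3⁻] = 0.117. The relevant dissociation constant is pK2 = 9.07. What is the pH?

pH = 8.14

From K2 = [H⁺][CO3²⁻]/[HCO3⁻]:  pH = pK2 + log₁₀([CO3²⁻]/[HCO3⁻])
log₁₀(0.117) = -0.932
pH = 9.07 + (-0.932) = 8.14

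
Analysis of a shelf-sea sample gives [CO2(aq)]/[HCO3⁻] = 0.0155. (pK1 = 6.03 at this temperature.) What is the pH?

pH = 7.84

From K1 = [H⁺][HCO3⁻]/[CO2(aq)]:  pH = pK1 − log₁₀([CO2(aq)]/[HCO3⁻])
log₁₀(0.0155) = -1.810
pH = 6.03 − (-1.810) = 7.84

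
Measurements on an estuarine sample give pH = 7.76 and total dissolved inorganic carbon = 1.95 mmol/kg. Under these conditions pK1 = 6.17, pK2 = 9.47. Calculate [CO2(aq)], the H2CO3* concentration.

[CO2*] = 0.0480 mmol/kg

α₀ = 1 / (1 + K1/[H⁺] + K1K2/[H⁺]²) = 1 / (1 + 10^+1.59 + 10^-0.12)
   = 1 / (1 + 38.905 + 0.75858) = 1/40.663 = 0.02459
[CO2*] = α₀ × DIC = 0.02459 × 1.95 = 0.0480 mmol/kg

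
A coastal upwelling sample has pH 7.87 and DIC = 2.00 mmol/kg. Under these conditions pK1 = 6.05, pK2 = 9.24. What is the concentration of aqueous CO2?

α₀ = 1 / (1 + K1/[H⁺] + K1K2/[H⁺]²) = 1 / (1 + 10^+1.82 + 10^+0.45)
   = 1 / (1 + 66.069 + 2.8184) = 1/69.888 = 0.01431
[CO2*] = α₀ × DIC = 0.01431 × 2.00 = 0.0286 mmol/kg

[CO2*] = 0.0286 mmol/kg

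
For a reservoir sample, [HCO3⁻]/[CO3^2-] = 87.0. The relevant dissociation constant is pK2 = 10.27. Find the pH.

pH = 8.33

From K2 = [H⁺][CO3^2-]/[HCO3⁻]:  pH = pK2 − log₁₀([HCO3⁻]/[CO3^2-])
log₁₀(87.0) = +1.940
pH = 10.27 − (+1.940) = 8.33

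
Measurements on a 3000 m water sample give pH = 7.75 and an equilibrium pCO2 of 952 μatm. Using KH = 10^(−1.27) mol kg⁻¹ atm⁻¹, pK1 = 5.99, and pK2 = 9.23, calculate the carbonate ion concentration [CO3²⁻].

[CO3²⁻] = 0.0974 mmol/kg

[CO2*] = KH · pCO2 = 10^(−1.27) × 952×10^-6 = 5.113×10^-5 mol/kg
α₀ = 1/(1 + K1/[H⁺] + K1K2/[H⁺]²) = 1/(1 + 10^+1.76 + 10^+0.28) = 0.01654
DIC = [CO2*]/α₀ = 5.113×10^-5 / 0.01654 = 3.091 mmol/kg
[CO3²⁻] = α₂·DIC; α₂ = 0.03152, so [CO3²⁻] = 0.03152 × 3.091 = 0.0974 mmol/kg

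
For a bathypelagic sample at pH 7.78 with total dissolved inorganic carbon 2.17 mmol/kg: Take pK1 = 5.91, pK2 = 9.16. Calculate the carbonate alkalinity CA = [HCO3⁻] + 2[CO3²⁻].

CA = 2.23 mmol/kg

CA = [HCO3⁻] + 2[CO3²⁻] = (α₁ + 2α₂)·DIC
At pH 7.78: [H⁺]/K1 = 10^-1.87 = 0.013490, K2/[H⁺] = 10^-1.38 = 0.041687
α₁ = 1/(1 + 0.013490 + 0.041687) = 1/1.0552 = 0.9477; α₂ = α₁·K2/[H⁺] = 0.03951
α₁ + 2α₂ = 1.0267
CA = 1.0267 × 2.17 = 2.23 mmol/kg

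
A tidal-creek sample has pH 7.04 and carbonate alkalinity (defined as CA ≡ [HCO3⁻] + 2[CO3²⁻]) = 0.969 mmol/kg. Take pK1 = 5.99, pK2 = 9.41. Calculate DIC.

DIC = 1.05 mmol/kg

CA = [HCO3⁻] + 2[CO3²⁻] = (α₁ + 2α₂)·DIC
At pH 7.04: [H⁺]/K1 = 10^-1.05 = 0.089125, K2/[H⁺] = 10^-2.37 = 0.0042658
α₁ = 1/(1 + 0.089125 + 0.0042658) = 1/1.0934 = 0.9146; α₂ = α₁·K2/[H⁺] = 0.003901
α₁ + 2α₂ = 0.9224
DIC = CA / (α₁ + 2α₂) = 0.969 / 0.9224 = 1.05 mmol/kg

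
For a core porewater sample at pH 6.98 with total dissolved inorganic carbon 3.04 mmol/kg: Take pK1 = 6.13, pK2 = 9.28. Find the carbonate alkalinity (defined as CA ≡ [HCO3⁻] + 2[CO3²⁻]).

CA = 2.68 mmol/kg

CA = [HCO3⁻] + 2[CO3²⁻] = (α₁ + 2α₂)·DIC
At pH 6.98: [H⁺]/K1 = 10^-0.85 = 0.14125, K2/[H⁺] = 10^-2.30 = 0.0050119
α₁ = 1/(1 + 0.14125 + 0.0050119) = 1/1.1463 = 0.8724; α₂ = α₁·K2/[H⁺] = 0.004372
α₁ + 2α₂ = 0.8811
CA = 0.8811 × 3.04 = 2.68 mmol/kg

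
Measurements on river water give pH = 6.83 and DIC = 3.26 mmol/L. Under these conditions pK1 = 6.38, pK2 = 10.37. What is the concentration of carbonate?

α₂ = 1 / (1 + [H⁺]/K2 + [H⁺]²/(K1K2)) = 1 / (1 + 10^+3.54 + 10^+3.09)
   = 1 / (1 + 3467.4 + 1230.3) = 1/4698.6 = 0.0002128
[CO3²⁻] = α₂ × DIC = 0.0002128 × 3.26 = 0.000694 mmol/L = 0.694 μmol/L

[CO3²⁻] = 0.694 μmol/L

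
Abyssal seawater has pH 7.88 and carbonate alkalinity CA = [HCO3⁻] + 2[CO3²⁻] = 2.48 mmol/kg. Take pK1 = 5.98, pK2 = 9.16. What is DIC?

DIC = 2.39 mmol/kg

CA = [HCO3⁻] + 2[CO3²⁻] = (α₁ + 2α₂)·DIC
At pH 7.88: [H⁺]/K1 = 10^-1.90 = 0.012589, K2/[H⁺] = 10^-1.28 = 0.052481
α₁ = 1/(1 + 0.012589 + 0.052481) = 1/1.0651 = 0.9389; α₂ = α₁·K2/[H⁺] = 0.04927
α₁ + 2α₂ = 1.0375
DIC = CA / (α₁ + 2α₂) = 2.48 / 1.0375 = 2.39 mmol/kg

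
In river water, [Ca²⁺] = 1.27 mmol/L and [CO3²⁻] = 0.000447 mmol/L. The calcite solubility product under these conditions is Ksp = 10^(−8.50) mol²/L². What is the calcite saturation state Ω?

Ω = 0.180

Ksp = 10^(−8.50) = 3.162×10^-9
Ω = [Ca²⁺][CO3²⁻]/Ksp = (1.27×10^-3)(0.000447×10^-3) / 3.162×10^-9 = 0.180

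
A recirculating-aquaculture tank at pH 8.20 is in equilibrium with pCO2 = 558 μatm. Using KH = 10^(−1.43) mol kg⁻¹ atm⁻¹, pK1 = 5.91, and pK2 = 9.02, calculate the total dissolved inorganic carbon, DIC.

DIC = 4.67 mmol/kg

[CO2*] = KH · pCO2 = 10^(−1.43) × 558×10^-6 = 2.073×10^-5 mol/kg
α₀ = 1/(1 + K1/[H⁺] + K1K2/[H⁺]²) = 1/(1 + 10^+2.29 + 10^+1.47) = 0.004435
DIC = [CO2*]/α₀ = 2.073×10^-5 / 0.004435 = 4.67 mmol/kg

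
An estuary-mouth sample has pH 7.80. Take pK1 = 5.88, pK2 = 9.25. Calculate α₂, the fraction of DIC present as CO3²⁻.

α₂ = 1 / (1 + [H⁺]/K2 + [H⁺]²/(K1K2)) = 1 / (1 + 10^+1.45 + 10^-0.47)
   = 1 / (1 + 28.184 + 0.33884) = 1/29.523 = 0.03387

α₂ = 0.0339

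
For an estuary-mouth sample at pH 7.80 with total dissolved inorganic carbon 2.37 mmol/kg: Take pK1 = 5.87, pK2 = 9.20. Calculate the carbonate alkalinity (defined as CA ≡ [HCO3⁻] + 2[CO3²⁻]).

CA = 2.43 mmol/kg

CA = [HCO3⁻] + 2[CO3²⁻] = (α₁ + 2α₂)·DIC
At pH 7.80: [H⁺]/K1 = 10^-1.93 = 0.011749, K2/[H⁺] = 10^-1.40 = 0.039811
α₁ = 1/(1 + 0.011749 + 0.039811) = 1/1.0516 = 0.9510; α₂ = α₁·K2/[H⁺] = 0.03786
α₁ + 2α₂ = 1.0267
CA = 1.0267 × 2.37 = 2.43 mmol/kg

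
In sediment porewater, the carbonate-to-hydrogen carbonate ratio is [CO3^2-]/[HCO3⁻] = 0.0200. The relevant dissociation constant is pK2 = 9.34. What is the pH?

pH = 7.64

From K2 = [H⁺][CO3^2-]/[HCO3⁻]:  pH = pK2 + log₁₀([CO3^2-]/[HCO3⁻])
log₁₀(0.0200) = -1.699
pH = 9.34 + (-1.699) = 7.64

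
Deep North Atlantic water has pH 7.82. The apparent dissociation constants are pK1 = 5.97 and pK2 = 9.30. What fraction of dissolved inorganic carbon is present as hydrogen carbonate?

α₁ = 1 / (1 + [H⁺]/K1 + K2/[H⁺]) = 1 / (1 + 10^-1.85 + 10^-1.48)
   = 1 / (1 + 0.014125 + 0.033113) = 1/1.0472 = 0.9549

α₁ = 0.955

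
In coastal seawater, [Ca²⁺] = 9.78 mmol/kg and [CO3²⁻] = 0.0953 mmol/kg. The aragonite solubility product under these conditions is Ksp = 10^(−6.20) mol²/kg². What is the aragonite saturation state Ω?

Ω = 1.48

Ksp = 10^(−6.20) = 6.310×10^-7
Ω = [Ca²⁺][CO3²⁻]/Ksp = (9.78×10^-3)(0.0953×10^-3) / 6.310×10^-7 = 1.48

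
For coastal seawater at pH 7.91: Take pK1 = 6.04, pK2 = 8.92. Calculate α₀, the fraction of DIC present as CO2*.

α₀ = 1 / (1 + K1/[H⁺] + K1K2/[H⁺]²) = 1 / (1 + 10^+1.87 + 10^+0.86)
   = 1 / (1 + 74.131 + 7.2444) = 1/82.375 = 0.01214

α₀ = 0.0121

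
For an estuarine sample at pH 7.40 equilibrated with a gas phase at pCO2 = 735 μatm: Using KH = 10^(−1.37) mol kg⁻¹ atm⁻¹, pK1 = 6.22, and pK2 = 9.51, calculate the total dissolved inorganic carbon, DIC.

[CO2*] = KH · pCO2 = 10^(−1.37) × 735×10^-6 = 3.135×10^-5 mol/kg
α₀ = 1/(1 + K1/[H⁺] + K1K2/[H⁺]²) = 1/(1 + 10^+1.18 + 10^-0.93) = 0.06153
DIC = [CO2*]/α₀ = 3.135×10^-5 / 0.06153 = 0.510 mmol/kg

DIC = 0.510 mmol/kg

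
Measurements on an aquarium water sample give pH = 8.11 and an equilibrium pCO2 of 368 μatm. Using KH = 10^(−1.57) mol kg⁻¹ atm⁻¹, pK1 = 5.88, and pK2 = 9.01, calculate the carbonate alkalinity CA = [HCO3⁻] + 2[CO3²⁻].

CA = 2.11 mmol/kg

[CO2*] = KH · pCO2 = 10^(−1.57) × 368×10^-6 = 9.905×10^-6 mol/kg
α₀ = 1/(1 + K1/[H⁺] + K1K2/[H⁺]²) = 1/(1 + 10^+2.23 + 10^+1.33) = 0.005203
DIC = [CO2*]/α₀ = 9.905×10^-6 / 0.005203 = 1.904 mmol/kg
CA = (α₁ + 2α₂)·DIC = (0.8836 + 2×0.1112) × 1.904 = 2.11 mmol/kg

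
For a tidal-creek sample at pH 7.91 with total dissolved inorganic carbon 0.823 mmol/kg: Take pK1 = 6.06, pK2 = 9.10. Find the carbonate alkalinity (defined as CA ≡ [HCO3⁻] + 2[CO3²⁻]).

CA = 0.861 mmol/kg

CA = [HCO3⁻] + 2[CO3²⁻] = (α₁ + 2α₂)·DIC
At pH 7.91: [H⁺]/K1 = 10^-1.85 = 0.014125, K2/[H⁺] = 10^-1.19 = 0.064565
α₁ = 1/(1 + 0.014125 + 0.064565) = 1/1.0787 = 0.9270; α₂ = α₁·K2/[H⁺] = 0.05986
α₁ + 2α₂ = 1.0468
CA = 1.0468 × 0.823 = 0.861 mmol/kg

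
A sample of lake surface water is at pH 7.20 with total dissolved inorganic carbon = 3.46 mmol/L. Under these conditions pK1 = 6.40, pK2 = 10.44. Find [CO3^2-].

[CO3²⁻] = 1.72 μmol/L

α₂ = 1 / (1 + [H⁺]/K2 + [H⁺]²/(K1K2)) = 1 / (1 + 10^+3.24 + 10^+2.44)
   = 1 / (1 + 1737.8 + 275.42) = 1/2014.2 = 0.0004965
[CO3²⁻] = α₂ × DIC = 0.0004965 × 3.46 = 0.00172 mmol/L = 1.72 μmol/L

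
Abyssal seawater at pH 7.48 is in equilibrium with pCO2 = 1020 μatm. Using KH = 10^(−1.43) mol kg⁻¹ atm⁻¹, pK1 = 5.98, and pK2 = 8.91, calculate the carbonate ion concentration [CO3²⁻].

[CO3²⁻] = 0.0445 mmol/kg

[CO2*] = KH · pCO2 = 10^(−1.43) × 1020×10^-6 = 3.790×10^-5 mol/kg
α₀ = 1/(1 + K1/[H⁺] + K1K2/[H⁺]²) = 1/(1 + 10^+1.50 + 10^+0.07) = 0.02959
DIC = [CO2*]/α₀ = 3.790×10^-5 / 0.02959 = 1.281 mmol/kg
[CO3²⁻] = α₂·DIC; α₂ = 0.03476, so [CO3²⁻] = 0.03476 × 1.281 = 0.0445 mmol/kg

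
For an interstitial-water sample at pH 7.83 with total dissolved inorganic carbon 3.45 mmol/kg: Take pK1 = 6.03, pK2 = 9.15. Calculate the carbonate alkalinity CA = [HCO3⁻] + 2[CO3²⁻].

CA = [HCO3⁻] + 2[CO3²⁻] = (α₁ + 2α₂)·DIC
At pH 7.83: [H⁺]/K1 = 10^-1.80 = 0.015849, K2/[H⁺] = 10^-1.32 = 0.047863
α₁ = 1/(1 + 0.015849 + 0.047863) = 1/1.0637 = 0.9401; α₂ = α₁·K2/[H⁺] = 0.04500
α₁ + 2α₂ = 1.0301
CA = 1.0301 × 3.45 = 3.55 mmol/kg

CA = 3.55 mmol/kg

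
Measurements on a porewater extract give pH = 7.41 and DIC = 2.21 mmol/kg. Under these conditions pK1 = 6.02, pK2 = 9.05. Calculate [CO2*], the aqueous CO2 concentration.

[CO2*] = 0.0846 mmol/kg

α₀ = 1 / (1 + K1/[H⁺] + K1K2/[H⁺]²) = 1 / (1 + 10^+1.39 + 10^-0.25)
   = 1 / (1 + 24.547 + 0.56234) = 1/26.109 = 0.03830
[CO2*] = α₀ × DIC = 0.03830 × 2.21 = 0.0846 mmol/kg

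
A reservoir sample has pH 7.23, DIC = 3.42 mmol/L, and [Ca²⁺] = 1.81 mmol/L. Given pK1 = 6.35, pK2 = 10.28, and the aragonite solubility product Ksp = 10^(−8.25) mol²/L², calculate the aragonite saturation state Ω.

Ω = 0.866

α₂ = 1 / (1 + [H⁺]/K2 + [H⁺]²/(K1K2)) = 1 / (1 + 10^+3.05 + 10^+2.17)
   = 1 / (1 + 1122.0 + 147.91) = 1/1270.9 = 0.0007868
[CO3²⁻] = α₂ × DIC = 0.0007868 × 3.42 = 0.002691 mmol/L = 2.691 μmol/L
Ksp = 10^(−8.25) = 5.623×10^-9
Ω = [Ca²⁺][CO3²⁻]/Ksp = (1.81×10^-3)(2.691×10^-6) / 5.623×10^-9 = 0.866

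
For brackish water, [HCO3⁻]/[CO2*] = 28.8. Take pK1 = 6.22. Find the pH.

From K1 = [H⁺][HCO3⁻]/[CO2*]:  pH = pK1 + log₁₀([HCO3⁻]/[CO2*])
log₁₀(28.8) = +1.459
pH = 6.22 + (+1.459) = 7.68

pH = 7.68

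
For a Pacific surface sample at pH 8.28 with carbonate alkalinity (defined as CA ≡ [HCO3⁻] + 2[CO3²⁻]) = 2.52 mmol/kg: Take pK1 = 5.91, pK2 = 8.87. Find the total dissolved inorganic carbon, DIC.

DIC = 2.10 mmol/kg

CA = [HCO3⁻] + 2[CO3²⁻] = (α₁ + 2α₂)·DIC
At pH 8.28: [H⁺]/K1 = 10^-2.37 = 0.0042658, K2/[H⁺] = 10^-0.59 = 0.25704
α₁ = 1/(1 + 0.0042658 + 0.25704) = 1/1.2613 = 0.7928; α₂ = α₁·K2/[H⁺] = 0.2038
α₁ + 2α₂ = 1.2004
DIC = CA / (α₁ + 2α₂) = 2.52 / 1.2004 = 2.10 mmol/kg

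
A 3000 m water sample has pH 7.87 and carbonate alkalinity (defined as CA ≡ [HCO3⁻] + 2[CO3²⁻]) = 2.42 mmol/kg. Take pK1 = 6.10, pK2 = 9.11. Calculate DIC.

CA = [HCO3⁻] + 2[CO3²⁻] = (α₁ + 2α₂)·DIC
At pH 7.87: [H⁺]/K1 = 10^-1.77 = 0.016982, K2/[H⁺] = 10^-1.24 = 0.057544
α₁ = 1/(1 + 0.016982 + 0.057544) = 1/1.0745 = 0.9306; α₂ = α₁·K2/[H⁺] = 0.05355
α₁ + 2α₂ = 1.0377
DIC = CA / (α₁ + 2α₂) = 2.42 / 1.0377 = 2.33 mmol/kg

DIC = 2.33 mmol/kg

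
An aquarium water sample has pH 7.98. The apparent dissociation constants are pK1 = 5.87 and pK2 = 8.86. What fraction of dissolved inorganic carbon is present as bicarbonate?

α₁ = 1 / (1 + [H⁺]/K1 + K2/[H⁺]) = 1 / (1 + 10^-2.11 + 10^-0.88)
   = 1 / (1 + 0.0077625 + 0.13183) = 1/1.1396 = 0.8775

α₁ = 0.878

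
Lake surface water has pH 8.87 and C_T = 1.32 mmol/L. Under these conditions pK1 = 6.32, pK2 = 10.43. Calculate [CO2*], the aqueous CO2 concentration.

α₀ = 1 / (1 + K1/[H⁺] + K1K2/[H⁺]²) = 1 / (1 + 10^+2.55 + 10^+0.99)
   = 1 / (1 + 354.81 + 9.7724) = 1/365.59 = 0.002735
[CO2*] = α₀ × DIC = 0.002735 × 1.32 = 0.00361 mmol/L = 3.61 μmol/L

[CO2*] = 3.61 μmol/L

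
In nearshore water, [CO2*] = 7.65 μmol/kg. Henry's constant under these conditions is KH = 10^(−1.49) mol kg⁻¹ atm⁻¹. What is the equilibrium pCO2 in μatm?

pCO2 = 236 μatm

KH = 10^(−1.49) = 3.236×10^-2 mol kg⁻¹ atm⁻¹
pCO2 = [CO2*]/KH = 7.65×10^-6 / 3.236×10^-2 = 2.36×10^-4 atm = 236 μatm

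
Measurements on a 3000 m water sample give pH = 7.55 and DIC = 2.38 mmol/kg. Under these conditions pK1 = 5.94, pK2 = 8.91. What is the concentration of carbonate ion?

[CO3²⁻] = 0.0973 mmol/kg

α₂ = 1 / (1 + [H⁺]/K2 + [H⁺]²/(K1K2)) = 1 / (1 + 10^+1.36 + 10^-0.25)
   = 1 / (1 + 22.909 + 0.56234) = 1/24.471 = 0.04086
[CO3²⁻] = α₂ × DIC = 0.04086 × 2.38 = 0.0973 mmol/kg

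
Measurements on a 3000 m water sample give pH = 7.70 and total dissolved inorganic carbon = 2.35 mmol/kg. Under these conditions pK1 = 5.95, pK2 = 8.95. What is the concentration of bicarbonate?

[HCO3⁻] = 2.19 mmol/kg

α₁ = 1 / (1 + [H⁺]/K1 + K2/[H⁺]) = 1 / (1 + 10^-1.75 + 10^-1.25)
   = 1 / (1 + 0.017783 + 0.056234) = 1/1.0740 = 0.9311
[HCO3⁻] = α₁ × DIC = 0.9311 × 2.35 = 2.19 mmol/kg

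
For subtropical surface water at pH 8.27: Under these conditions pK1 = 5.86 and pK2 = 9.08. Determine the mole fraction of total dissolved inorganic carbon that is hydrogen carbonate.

α₁ = 1 / (1 + [H⁺]/K1 + K2/[H⁺]) = 1 / (1 + 10^-2.41 + 10^-0.81)
   = 1 / (1 + 0.0038905 + 0.15488) = 1/1.1588 = 0.8630

α₁ = 0.863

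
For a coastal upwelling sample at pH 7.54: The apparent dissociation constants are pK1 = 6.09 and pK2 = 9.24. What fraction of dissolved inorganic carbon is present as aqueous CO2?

α₀ = 1 / (1 + K1/[H⁺] + K1K2/[H⁺]²) = 1 / (1 + 10^+1.45 + 10^-0.25)
   = 1 / (1 + 28.184 + 0.56234) = 1/29.746 = 0.03362

α₀ = 0.0336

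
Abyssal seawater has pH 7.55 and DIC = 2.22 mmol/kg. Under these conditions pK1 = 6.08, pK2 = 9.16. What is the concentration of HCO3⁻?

α₁ = 1 / (1 + [H⁺]/K1 + K2/[H⁺]) = 1 / (1 + 10^-1.47 + 10^-1.61)
   = 1 / (1 + 0.033884 + 0.024547) = 1/1.0584 = 0.9448
[HCO3⁻] = α₁ × DIC = 0.9448 × 2.22 = 2.10 mmol/kg

[HCO3⁻] = 2.10 mmol/kg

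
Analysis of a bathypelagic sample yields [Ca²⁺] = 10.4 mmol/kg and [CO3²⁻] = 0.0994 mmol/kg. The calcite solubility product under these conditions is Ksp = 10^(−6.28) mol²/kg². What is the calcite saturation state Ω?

Ksp = 10^(−6.28) = 5.248×10^-7
Ω = [Ca²⁺][CO3²⁻]/Ksp = (10.4×10^-3)(0.0994×10^-3) / 5.248×10^-7 = 1.97

Ω = 1.97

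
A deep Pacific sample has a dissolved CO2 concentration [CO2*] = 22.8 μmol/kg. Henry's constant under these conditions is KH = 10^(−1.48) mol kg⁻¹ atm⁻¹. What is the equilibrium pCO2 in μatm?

KH = 10^(−1.48) = 3.311×10^-2 mol kg⁻¹ atm⁻¹
pCO2 = [CO2*]/KH = 22.8×10^-6 / 3.311×10^-2 = 6.89×10^-4 atm = 689 μatm

pCO2 = 689 μatm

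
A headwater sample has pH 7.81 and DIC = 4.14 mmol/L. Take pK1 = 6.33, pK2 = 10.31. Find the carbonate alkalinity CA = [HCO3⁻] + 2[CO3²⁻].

CA = 4.02 mmol/L

CA = [HCO3⁻] + 2[CO3²⁻] = (α₁ + 2α₂)·DIC
At pH 7.81: [H⁺]/K1 = 10^-1.48 = 0.033113, K2/[H⁺] = 10^-2.50 = 0.0031623
α₁ = 1/(1 + 0.033113 + 0.0031623) = 1/1.0363 = 0.9650; α₂ = α₁·K2/[H⁺] = 0.003052
α₁ + 2α₂ = 0.9711
CA = 0.9711 × 4.14 = 4.02 mmol/L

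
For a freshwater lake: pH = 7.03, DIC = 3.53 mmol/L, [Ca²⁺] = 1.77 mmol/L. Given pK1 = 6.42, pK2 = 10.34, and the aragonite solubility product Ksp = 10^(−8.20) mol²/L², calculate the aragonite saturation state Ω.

α₂ = 1 / (1 + [H⁺]/K2 + [H⁺]²/(K1K2)) = 1 / (1 + 10^+3.31 + 10^+2.70)
   = 1 / (1 + 2041.7 + 501.19) = 1/2543.9 = 0.0003931
[CO3²⁻] = α₂ × DIC = 0.0003931 × 3.53 = 0.001388 mmol/L = 1.388 μmol/L
Ksp = 10^(−8.20) = 6.310×10^-9
Ω = [Ca²⁺][CO3²⁻]/Ksp = (1.77×10^-3)(1.388×10^-6) / 6.310×10^-9 = 0.389

Ω = 0.389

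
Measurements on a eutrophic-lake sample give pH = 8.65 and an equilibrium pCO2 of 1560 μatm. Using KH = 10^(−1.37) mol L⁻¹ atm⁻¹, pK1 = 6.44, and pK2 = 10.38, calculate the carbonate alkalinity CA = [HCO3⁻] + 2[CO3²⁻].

[CO2*] = KH · pCO2 = 10^(−1.37) × 1560×10^-6 = 6.655×10^-5 mol/L
α₀ = 1/(1 + K1/[H⁺] + K1K2/[H⁺]²) = 1/(1 + 10^+2.21 + 10^+0.48) = 0.006017
DIC = [CO2*]/α₀ = 6.655×10^-5 / 0.006017 = 11.06 mmol/L
CA = (α₁ + 2α₂)·DIC = (0.9758 + 2×0.01817) × 11.06 = 11.2 mmol/L

CA = 11.2 mmol/L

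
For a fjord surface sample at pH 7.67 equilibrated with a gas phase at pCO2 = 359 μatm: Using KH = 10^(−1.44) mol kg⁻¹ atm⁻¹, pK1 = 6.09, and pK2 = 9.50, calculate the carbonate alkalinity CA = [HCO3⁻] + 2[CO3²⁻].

[CO2*] = KH · pCO2 = 10^(−1.44) × 359×10^-6 = 1.303×10^-5 mol/kg
α₀ = 1/(1 + K1/[H⁺] + K1K2/[H⁺]²) = 1/(1 + 10^+1.58 + 10^-0.25) = 0.02526
DIC = [CO2*]/α₀ = 1.303×10^-5 / 0.02526 = 0.5159 mmol/kg
CA = (α₁ + 2α₂)·DIC = (0.9605 + 2×0.01421) × 0.5159 = 0.510 mmol/kg

CA = 0.510 mmol/kg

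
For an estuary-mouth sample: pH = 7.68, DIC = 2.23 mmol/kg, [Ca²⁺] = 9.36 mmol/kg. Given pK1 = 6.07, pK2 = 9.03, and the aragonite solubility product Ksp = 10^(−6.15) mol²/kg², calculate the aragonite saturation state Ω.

Ω = 1.23

α₂ = 1 / (1 + [H⁺]/K2 + [H⁺]²/(K1K2)) = 1 / (1 + 10^+1.35 + 10^-0.26)
   = 1 / (1 + 22.387 + 0.54954) = 1/23.937 = 0.04178
[CO3²⁻] = α₂ × DIC = 0.04178 × 2.23 = 0.09316 mmol/kg
Ksp = 10^(−6.15) = 7.079×10^-7
Ω = [Ca²⁺][CO3²⁻]/Ksp = (9.36×10^-3)(9.316×10^-5) / 7.079×10^-7 = 1.23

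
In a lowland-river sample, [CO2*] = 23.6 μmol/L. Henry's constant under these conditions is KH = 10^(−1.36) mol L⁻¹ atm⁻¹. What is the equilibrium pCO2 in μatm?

pCO2 = 541 μatm

KH = 10^(−1.36) = 4.365×10^-2 mol L⁻¹ atm⁻¹
pCO2 = [CO2*]/KH = 23.6×10^-6 / 4.365×10^-2 = 5.41×10^-4 atm = 541 μatm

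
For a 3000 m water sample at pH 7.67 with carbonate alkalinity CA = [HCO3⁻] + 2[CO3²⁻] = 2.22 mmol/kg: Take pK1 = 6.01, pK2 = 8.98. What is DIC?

CA = [HCO3⁻] + 2[CO3²⁻] = (α₁ + 2α₂)·DIC
At pH 7.67: [H⁺]/K1 = 10^-1.66 = 0.021878, K2/[H⁺] = 10^-1.31 = 0.048978
α₁ = 1/(1 + 0.021878 + 0.048978) = 1/1.0709 = 0.9338; α₂ = α₁·K2/[H⁺] = 0.04574
α₁ + 2α₂ = 1.0253
DIC = CA / (α₁ + 2α₂) = 2.22 / 1.0253 = 2.17 mmol/kg

DIC = 2.17 mmol/kg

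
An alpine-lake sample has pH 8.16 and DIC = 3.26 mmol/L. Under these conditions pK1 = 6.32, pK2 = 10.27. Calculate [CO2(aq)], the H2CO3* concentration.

α₀ = 1 / (1 + K1/[H⁺] + K1K2/[H⁺]²) = 1 / (1 + 10^+1.84 + 10^-0.27)
   = 1 / (1 + 69.183 + 0.53703) = 1/70.720 = 0.01414
[CO2*] = α₀ × DIC = 0.01414 × 3.26 = 0.0461 mmol/L

[CO2*] = 0.0461 mmol/L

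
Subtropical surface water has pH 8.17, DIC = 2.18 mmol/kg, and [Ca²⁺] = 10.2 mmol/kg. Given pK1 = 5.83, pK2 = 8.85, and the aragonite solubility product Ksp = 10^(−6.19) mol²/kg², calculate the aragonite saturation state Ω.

α₂ = 1 / (1 + [H⁺]/K2 + [H⁺]²/(K1K2)) = 1 / (1 + 10^+0.68 + 10^-1.66)
   = 1 / (1 + 4.7863 + 0.021878) = 1/5.8082 = 0.1722
[CO3²⁻] = α₂ × DIC = 0.1722 × 2.18 = 0.3753 mmol/kg
Ksp = 10^(−6.19) = 6.457×10^-7
Ω = [Ca²⁺][CO3²⁻]/Ksp = (10.2×10^-3)(3.753×10^-4) / 6.457×10^-7 = 5.93

Ω = 5.93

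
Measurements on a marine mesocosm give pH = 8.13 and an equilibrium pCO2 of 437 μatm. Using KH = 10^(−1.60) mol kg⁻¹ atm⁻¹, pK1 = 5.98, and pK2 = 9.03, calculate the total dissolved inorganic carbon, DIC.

DIC = 1.76 mmol/kg

[CO2*] = KH · pCO2 = 10^(−1.60) × 437×10^-6 = 1.098×10^-5 mol/kg
α₀ = 1/(1 + K1/[H⁺] + K1K2/[H⁺]²) = 1/(1 + 10^+2.15 + 10^+1.25) = 0.006249
DIC = [CO2*]/α₀ = 1.098×10^-5 / 0.006249 = 1.76 mmol/kg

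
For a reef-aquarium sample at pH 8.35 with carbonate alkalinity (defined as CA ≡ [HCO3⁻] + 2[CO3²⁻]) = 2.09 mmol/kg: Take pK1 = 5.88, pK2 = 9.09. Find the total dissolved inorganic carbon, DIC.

CA = [HCO3⁻] + 2[CO3²⁻] = (α₁ + 2α₂)·DIC
At pH 8.35: [H⁺]/K1 = 10^-2.47 = 0.0033884, K2/[H⁺] = 10^-0.74 = 0.18197
α₁ = 1/(1 + 0.0033884 + 0.18197) = 1/1.1854 = 0.8436; α₂ = α₁·K2/[H⁺] = 0.1535
α₁ + 2α₂ = 1.1507
DIC = CA / (α₁ + 2α₂) = 2.09 / 1.1507 = 1.82 mmol/kg

DIC = 1.82 mmol/kg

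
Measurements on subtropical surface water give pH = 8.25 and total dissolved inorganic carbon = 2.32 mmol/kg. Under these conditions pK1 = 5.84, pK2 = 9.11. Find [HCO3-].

[HCO3⁻] = 2.03 mmol/kg

α₁ = 1 / (1 + [H⁺]/K1 + K2/[H⁺]) = 1 / (1 + 10^-2.41 + 10^-0.86)
   = 1 / (1 + 0.0038905 + 0.13804) = 1/1.1419 = 0.8757
[HCO3⁻] = α₁ × DIC = 0.8757 × 2.32 = 2.03 mmol/kg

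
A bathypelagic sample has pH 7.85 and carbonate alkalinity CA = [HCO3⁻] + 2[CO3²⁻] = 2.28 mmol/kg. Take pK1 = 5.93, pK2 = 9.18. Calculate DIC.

DIC = 2.21 mmol/kg

CA = [HCO3⁻] + 2[CO3²⁻] = (α₁ + 2α₂)·DIC
At pH 7.85: [H⁺]/K1 = 10^-1.92 = 0.012023, K2/[H⁺] = 10^-1.33 = 0.046774
α₁ = 1/(1 + 0.012023 + 0.046774) = 1/1.0588 = 0.9445; α₂ = α₁·K2/[H⁺] = 0.04418
α₁ + 2α₂ = 1.0328
DIC = CA / (α₁ + 2α₂) = 2.28 / 1.0328 = 2.21 mmol/kg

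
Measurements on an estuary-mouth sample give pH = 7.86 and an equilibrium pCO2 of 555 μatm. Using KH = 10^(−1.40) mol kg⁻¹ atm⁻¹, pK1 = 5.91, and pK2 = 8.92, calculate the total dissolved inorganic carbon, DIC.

DIC = 2.16 mmol/kg

[CO2*] = KH · pCO2 = 10^(−1.40) × 555×10^-6 = 2.209×10^-5 mol/kg
α₀ = 1/(1 + K1/[H⁺] + K1K2/[H⁺]²) = 1/(1 + 10^+1.95 + 10^+0.89) = 0.01022
DIC = [CO2*]/α₀ = 2.209×10^-5 / 0.01022 = 2.16 mmol/kg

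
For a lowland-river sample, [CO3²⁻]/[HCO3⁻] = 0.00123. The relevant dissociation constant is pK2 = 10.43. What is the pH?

pH = 7.52

From K2 = [H⁺][CO3²⁻]/[HCO3⁻]:  pH = pK2 + log₁₀([CO3²⁻]/[HCO3⁻])
log₁₀(0.00123) = -2.910
pH = 10.43 + (-2.910) = 7.52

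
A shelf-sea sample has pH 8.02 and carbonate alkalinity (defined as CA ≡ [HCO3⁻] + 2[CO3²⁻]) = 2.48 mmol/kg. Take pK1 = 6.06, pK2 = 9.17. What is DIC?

CA = [HCO3⁻] + 2[CO3²⁻] = (α₁ + 2α₂)·DIC
At pH 8.02: [H⁺]/K1 = 10^-1.96 = 0.010965, K2/[H⁺] = 10^-1.15 = 0.070795
α₁ = 1/(1 + 0.010965 + 0.070795) = 1/1.0818 = 0.9244; α₂ = α₁·K2/[H⁺] = 0.06544
α₁ + 2α₂ = 1.0553
DIC = CA / (α₁ + 2α₂) = 2.48 / 1.0553 = 2.35 mmol/kg

DIC = 2.35 mmol/kg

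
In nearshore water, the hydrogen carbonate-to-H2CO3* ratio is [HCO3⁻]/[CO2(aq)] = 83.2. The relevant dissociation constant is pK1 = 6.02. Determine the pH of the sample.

pH = 7.94

From K1 = [H⁺][HCO3⁻]/[CO2(aq)]:  pH = pK1 + log₁₀([HCO3⁻]/[CO2(aq)])
log₁₀(83.2) = +1.920
pH = 6.02 + (+1.920) = 7.94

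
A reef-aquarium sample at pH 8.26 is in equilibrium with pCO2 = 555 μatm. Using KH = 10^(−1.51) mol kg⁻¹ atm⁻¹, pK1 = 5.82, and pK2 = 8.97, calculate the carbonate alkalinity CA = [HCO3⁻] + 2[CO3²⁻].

[CO2*] = KH · pCO2 = 10^(−1.51) × 555×10^-6 = 1.715×10^-5 mol/kg
α₀ = 1/(1 + K1/[H⁺] + K1K2/[H⁺]²) = 1/(1 + 10^+2.44 + 10^+1.73) = 0.003029
DIC = [CO2*]/α₀ = 1.715×10^-5 / 0.003029 = 5.662 mmol/kg
CA = (α₁ + 2α₂)·DIC = (0.8343 + 2×0.1627) × 5.662 = 6.57 mmol/kg

CA = 6.57 mmol/kg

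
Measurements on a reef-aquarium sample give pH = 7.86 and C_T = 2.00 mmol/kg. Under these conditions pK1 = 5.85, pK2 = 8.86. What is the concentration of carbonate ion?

[CO3²⁻] = 0.180 mmol/kg

α₂ = 1 / (1 + [H⁺]/K2 + [H⁺]²/(K1K2)) = 1 / (1 + 10^+1.00 + 10^-1.01)
   = 1 / (1 + 10.000 + 0.097724) = 1/11.098 = 0.09011
[CO3²⁻] = α₂ × DIC = 0.09011 × 2.00 = 0.180 mmol/kg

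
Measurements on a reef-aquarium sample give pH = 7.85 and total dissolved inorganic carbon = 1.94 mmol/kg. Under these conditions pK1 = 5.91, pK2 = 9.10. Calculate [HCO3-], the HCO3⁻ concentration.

α₁ = 1 / (1 + [H⁺]/K1 + K2/[H⁺]) = 1 / (1 + 10^-1.94 + 10^-1.25)
   = 1 / (1 + 0.011482 + 0.056234) = 1/1.0677 = 0.9366
[HCO3⁻] = α₁ × DIC = 0.9366 × 1.94 = 1.82 mmol/kg

[HCO3⁻] = 1.82 mmol/kg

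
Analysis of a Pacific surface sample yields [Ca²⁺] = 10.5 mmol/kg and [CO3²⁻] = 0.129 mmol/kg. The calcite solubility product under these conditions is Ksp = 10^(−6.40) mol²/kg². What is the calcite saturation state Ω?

Ksp = 10^(−6.40) = 3.981×10^-7
Ω = [Ca²⁺][CO3²⁻]/Ksp = (10.5×10^-3)(0.129×10^-3) / 3.981×10^-7 = 3.40

Ω = 3.40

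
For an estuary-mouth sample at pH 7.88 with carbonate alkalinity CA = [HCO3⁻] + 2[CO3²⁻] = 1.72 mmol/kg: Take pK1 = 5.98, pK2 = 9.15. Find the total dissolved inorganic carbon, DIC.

DIC = 1.66 mmol/kg

CA = [HCO3⁻] + 2[CO3²⁻] = (α₁ + 2α₂)·DIC
At pH 7.88: [H⁺]/K1 = 10^-1.90 = 0.012589, K2/[H⁺] = 10^-1.27 = 0.053703
α₁ = 1/(1 + 0.012589 + 0.053703) = 1/1.0663 = 0.9378; α₂ = α₁·K2/[H⁺] = 0.05036
α₁ + 2α₂ = 1.0386
DIC = CA / (α₁ + 2α₂) = 1.72 / 1.0386 = 1.66 mmol/kg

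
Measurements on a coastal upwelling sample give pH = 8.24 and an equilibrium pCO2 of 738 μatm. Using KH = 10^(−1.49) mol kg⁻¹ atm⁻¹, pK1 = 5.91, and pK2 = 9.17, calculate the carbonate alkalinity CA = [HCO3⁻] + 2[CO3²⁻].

CA = 6.31 mmol/kg

[CO2*] = KH · pCO2 = 10^(−1.49) × 738×10^-6 = 2.388×10^-5 mol/kg
α₀ = 1/(1 + K1/[H⁺] + K1K2/[H⁺]²) = 1/(1 + 10^+2.33 + 10^+1.40) = 0.004168
DIC = [CO2*]/α₀ = 2.388×10^-5 / 0.004168 = 5.729 mmol/kg
CA = (α₁ + 2α₂)·DIC = (0.8911 + 2×0.1047) × 5.729 = 6.31 mmol/kg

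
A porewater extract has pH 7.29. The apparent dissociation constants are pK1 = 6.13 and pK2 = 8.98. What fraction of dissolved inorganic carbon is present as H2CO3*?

α₀ = 0.0635

α₀ = 1 / (1 + K1/[H⁺] + K1K2/[H⁺]²) = 1 / (1 + 10^+1.16 + 10^-0.53)
   = 1 / (1 + 14.454 + 0.29512) = 1/15.750 = 0.06349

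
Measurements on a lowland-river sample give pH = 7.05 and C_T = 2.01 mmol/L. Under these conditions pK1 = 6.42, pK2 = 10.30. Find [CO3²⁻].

[CO3²⁻] = 0.915 μmol/L

α₂ = 1 / (1 + [H⁺]/K2 + [H⁺]²/(K1K2)) = 1 / (1 + 10^+3.25 + 10^+2.62)
   = 1 / (1 + 1778.3 + 416.87) = 1/2196.1 = 0.0004553
[CO3²⁻] = α₂ × DIC = 0.0004553 × 2.01 = 0.000915 mmol/L = 0.915 μmol/L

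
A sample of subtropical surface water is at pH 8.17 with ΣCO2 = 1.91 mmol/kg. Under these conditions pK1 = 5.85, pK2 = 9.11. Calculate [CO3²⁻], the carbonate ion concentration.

[CO3²⁻] = 0.196 mmol/kg

α₂ = 1 / (1 + [H⁺]/K2 + [H⁺]²/(K1K2)) = 1 / (1 + 10^+0.94 + 10^-1.38)
   = 1 / (1 + 8.7096 + 0.041687) = 1/9.7513 = 0.1026
[CO3²⁻] = α₂ × DIC = 0.1026 × 1.91 = 0.196 mmol/kg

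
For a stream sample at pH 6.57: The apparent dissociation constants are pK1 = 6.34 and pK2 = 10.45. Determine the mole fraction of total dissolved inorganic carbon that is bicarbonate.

α₁ = 1 / (1 + [H⁺]/K1 + K2/[H⁺]) = 1 / (1 + 10^-0.23 + 10^-3.88)
   = 1 / (1 + 0.58884 + 0.00013183) = 1/1.5890 = 0.6293

α₁ = 0.629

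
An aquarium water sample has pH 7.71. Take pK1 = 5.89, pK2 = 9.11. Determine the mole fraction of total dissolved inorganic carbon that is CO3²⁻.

α₂ = 1 / (1 + [H⁺]/K2 + [H⁺]²/(K1K2)) = 1 / (1 + 10^+1.40 + 10^-0.42)
   = 1 / (1 + 25.119 + 0.38019) = 1/26.499 = 0.03774

α₂ = 0.0377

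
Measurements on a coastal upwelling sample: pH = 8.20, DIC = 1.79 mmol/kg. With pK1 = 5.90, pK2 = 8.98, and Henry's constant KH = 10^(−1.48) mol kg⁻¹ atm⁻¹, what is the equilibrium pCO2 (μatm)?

pCO2 = 231 μatm

α₀ = 1 / (1 + K1/[H⁺] + K1K2/[H⁺]²) = 1 / (1 + 10^+2.30 + 10^+1.52)
   = 1 / (1 + 199.53 + 33.113) = 1/233.64 = 0.004280
[CO2*] = α₀ × DIC = 0.004280 × 1.79 = 0.007661 mmol/kg = 7.661 μmol/kg
pCO2 = [CO2*]/KH = 7.661×10^-6 / 3.311×10^-2 = 231 μatm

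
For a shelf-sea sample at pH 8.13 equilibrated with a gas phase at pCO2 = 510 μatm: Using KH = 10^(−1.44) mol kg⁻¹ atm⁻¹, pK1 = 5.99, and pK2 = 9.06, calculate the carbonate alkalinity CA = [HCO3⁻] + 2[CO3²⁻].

CA = 3.16 mmol/kg

[CO2*] = KH · pCO2 = 10^(−1.44) × 510×10^-6 = 1.852×10^-5 mol/kg
α₀ = 1/(1 + K1/[H⁺] + K1K2/[H⁺]²) = 1/(1 + 10^+2.14 + 10^+1.21) = 0.006441
DIC = [CO2*]/α₀ = 1.852×10^-5 / 0.006441 = 2.875 mmol/kg
CA = (α₁ + 2α₂)·DIC = (0.8891 + 2×0.1045) × 2.875 = 3.16 mmol/kg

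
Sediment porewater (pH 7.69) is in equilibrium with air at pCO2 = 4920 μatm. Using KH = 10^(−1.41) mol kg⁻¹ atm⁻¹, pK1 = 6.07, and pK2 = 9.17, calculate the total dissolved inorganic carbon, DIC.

DIC = 8.43 mmol/kg

[CO2*] = KH · pCO2 = 10^(−1.41) × 4920×10^-6 = 1.914×10^-4 mol/kg
α₀ = 1/(1 + K1/[H⁺] + K1K2/[H⁺]²) = 1/(1 + 10^+1.62 + 10^+0.14) = 0.02269
DIC = [CO2*]/α₀ = 1.914×10^-4 / 0.02269 = 8.43 mmol/kg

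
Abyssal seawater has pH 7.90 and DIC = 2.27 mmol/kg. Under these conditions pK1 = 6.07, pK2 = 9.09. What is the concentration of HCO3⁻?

[HCO3⁻] = 2.10 mmol/kg

α₁ = 1 / (1 + [H⁺]/K1 + K2/[H⁺]) = 1 / (1 + 10^-1.83 + 10^-1.19)
   = 1 / (1 + 0.014791 + 0.064565) = 1/1.0794 = 0.9265
[HCO3⁻] = α₁ × DIC = 0.9265 × 2.27 = 2.10 mmol/kg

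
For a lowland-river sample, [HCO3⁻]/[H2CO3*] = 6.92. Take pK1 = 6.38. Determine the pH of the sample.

From K1 = [H⁺][HCO3⁻]/[H2CO3*]:  pH = pK1 + log₁₀([HCO3⁻]/[H2CO3*])
log₁₀(6.92) = +0.840
pH = 6.38 + (+0.840) = 7.22

pH = 7.22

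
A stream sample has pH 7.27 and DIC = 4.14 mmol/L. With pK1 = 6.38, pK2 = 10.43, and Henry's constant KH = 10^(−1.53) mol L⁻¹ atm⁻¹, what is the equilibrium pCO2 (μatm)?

pCO2 = 1.60×10^4 μatm

α₀ = 1 / (1 + K1/[H⁺] + K1K2/[H⁺]²) = 1 / (1 + 10^+0.89 + 10^-2.27)
   = 1 / (1 + 7.7625 + 0.0053703) = 1/8.7678 = 0.1141
[CO2*] = α₀ × DIC = 0.1141 × 4.14 = 0.4722 mmol/L
pCO2 = [CO2*]/KH = 4.722×10^-4 / 2.951×10^-2 = 1.60×10^4 μatm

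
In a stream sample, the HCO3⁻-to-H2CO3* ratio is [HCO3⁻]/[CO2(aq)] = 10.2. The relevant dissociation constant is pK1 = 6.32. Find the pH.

From K1 = [H⁺][HCO3⁻]/[CO2(aq)]:  pH = pK1 + log₁₀([HCO3⁻]/[CO2(aq)])
log₁₀(10.2) = +1.009
pH = 6.32 + (+1.009) = 7.33

pH = 7.33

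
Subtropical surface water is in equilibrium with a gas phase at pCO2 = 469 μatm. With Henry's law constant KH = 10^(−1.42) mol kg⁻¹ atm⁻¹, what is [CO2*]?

KH = 10^(−1.42) = 3.802×10^-2 mol kg⁻¹ atm⁻¹
[CO2*] = KH · pCO2 = 3.802×10^-2 × 469×10^-6 atm = 1.78×10^-5 mol/kg

[CO2*] = 17.8 μmol/kg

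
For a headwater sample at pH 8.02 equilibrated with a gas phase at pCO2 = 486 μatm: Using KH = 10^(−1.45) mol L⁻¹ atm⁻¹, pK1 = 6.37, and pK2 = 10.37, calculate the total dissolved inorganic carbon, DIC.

DIC = 0.791 mmol/L

[CO2*] = KH · pCO2 = 10^(−1.45) × 486×10^-6 = 1.724×10^-5 mol/L
α₀ = 1/(1 + K1/[H⁺] + K1K2/[H⁺]²) = 1/(1 + 10^+1.65 + 10^-0.70) = 0.02180
DIC = [CO2*]/α₀ = 1.724×10^-5 / 0.02180 = 0.791 mmol/L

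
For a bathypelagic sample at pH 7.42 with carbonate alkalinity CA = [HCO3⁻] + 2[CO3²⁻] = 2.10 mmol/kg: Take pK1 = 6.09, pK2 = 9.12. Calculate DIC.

DIC = 2.15 mmol/kg

CA = [HCO3⁻] + 2[CO3²⁻] = (α₁ + 2α₂)·DIC
At pH 7.42: [H⁺]/K1 = 10^-1.33 = 0.046774, K2/[H⁺] = 10^-1.70 = 0.019953
α₁ = 1/(1 + 0.046774 + 0.019953) = 1/1.0667 = 0.9374; α₂ = α₁·K2/[H⁺] = 0.01870
α₁ + 2α₂ = 0.9749
DIC = CA / (α₁ + 2α₂) = 2.10 / 0.9749 = 2.15 mmol/kg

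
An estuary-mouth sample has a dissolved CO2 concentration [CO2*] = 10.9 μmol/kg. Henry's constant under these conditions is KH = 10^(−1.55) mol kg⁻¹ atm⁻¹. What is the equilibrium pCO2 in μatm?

KH = 10^(−1.55) = 2.818×10^-2 mol kg⁻¹ atm⁻¹
pCO2 = [CO2*]/KH = 10.9×10^-6 / 2.818×10^-2 = 3.87×10^-4 atm = 387 μatm

pCO2 = 387 μatm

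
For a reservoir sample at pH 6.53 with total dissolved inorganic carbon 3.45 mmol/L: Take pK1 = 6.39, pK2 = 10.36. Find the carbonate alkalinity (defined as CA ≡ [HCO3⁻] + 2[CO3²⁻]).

CA = [HCO3⁻] + 2[CO3²⁻] = (α₁ + 2α₂)·DIC
At pH 6.53: [H⁺]/K1 = 10^-0.14 = 0.72444, K2/[H⁺] = 10^-3.83 = 0.00014791
α₁ = 1/(1 + 0.72444 + 0.00014791) = 1/1.7246 = 0.5799; α₂ = α₁·K2/[H⁺] = 8.577×10^-5
α₁ + 2α₂ = 0.5800
CA = 0.5800 × 3.45 = 2.00 mmol/L

CA = 2.00 mmol/L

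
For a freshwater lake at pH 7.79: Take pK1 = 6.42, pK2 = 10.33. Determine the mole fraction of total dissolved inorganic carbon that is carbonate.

α₂ = 0.00276

α₂ = 1 / (1 + [H⁺]/K2 + [H⁺]²/(K1K2)) = 1 / (1 + 10^+2.54 + 10^+1.17)
   = 1 / (1 + 346.74 + 14.791) = 1/362.53 = 0.002758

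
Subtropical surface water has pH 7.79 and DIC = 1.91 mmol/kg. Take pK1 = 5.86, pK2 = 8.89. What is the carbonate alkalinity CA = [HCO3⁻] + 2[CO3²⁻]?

CA = 2.03 mmol/kg

CA = [HCO3⁻] + 2[CO3²⁻] = (α₁ + 2α₂)·DIC
At pH 7.79: [H⁺]/K1 = 10^-1.93 = 0.011749, K2/[H⁺] = 10^-1.10 = 0.079433
α₁ = 1/(1 + 0.011749 + 0.079433) = 1/1.0912 = 0.9164; α₂ = α₁·K2/[H⁺] = 0.07280
α₁ + 2α₂ = 1.0620
CA = 1.0620 × 1.91 = 2.03 mmol/kg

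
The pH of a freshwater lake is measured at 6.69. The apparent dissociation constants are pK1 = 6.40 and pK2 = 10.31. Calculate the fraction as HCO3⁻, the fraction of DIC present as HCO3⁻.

α₁ = 1 / (1 + [H⁺]/K1 + K2/[H⁺]) = 1 / (1 + 10^-0.29 + 10^-3.62)
   = 1 / (1 + 0.51286 + 0.00023988) = 1/1.5131 = 0.6609

α₁ = 0.661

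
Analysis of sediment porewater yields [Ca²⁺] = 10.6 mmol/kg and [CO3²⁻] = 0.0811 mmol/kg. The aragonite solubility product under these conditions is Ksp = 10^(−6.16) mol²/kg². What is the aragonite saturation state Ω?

Ksp = 10^(−6.16) = 6.918×10^-7
Ω = [Ca²⁺][CO3²⁻]/Ksp = (10.6×10^-3)(0.0811×10^-3) / 6.918×10^-7 = 1.24

Ω = 1.24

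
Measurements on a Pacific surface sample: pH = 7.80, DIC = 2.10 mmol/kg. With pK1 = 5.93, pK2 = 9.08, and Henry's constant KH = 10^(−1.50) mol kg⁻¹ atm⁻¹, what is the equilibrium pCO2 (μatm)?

α₀ = 1 / (1 + K1/[H⁺] + K1K2/[H⁺]²) = 1 / (1 + 10^+1.87 + 10^+0.59)
   = 1 / (1 + 74.131 + 3.8905) = 1/79.021 = 0.01265
[CO2*] = α₀ × DIC = 0.01265 × 2.10 = 0.02658 mmol/kg
pCO2 = [CO2*]/KH = 2.658×10^-5 / 3.162×10^-2 = 840 μatm

pCO2 = 840 μatm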